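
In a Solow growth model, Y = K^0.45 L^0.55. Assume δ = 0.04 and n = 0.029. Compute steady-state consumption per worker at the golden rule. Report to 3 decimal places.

Break-even investment rate: n + δ = 0.029 + 0.04 = 0.069.
Maximizing c = f(k) − (n+δ)·k gives f'(k) = n+δ, i.e. 0.45·k^(0.45−1) = 0.069, so k_gold = (0.45/0.069)^(1/0.55) ≈ 30.2455.
y_gold = 30.2455^0.45 ≈ 4.6376.
c_gold = y_gold − (n+δ)·k_gold = 4.6376 − 0.069·30.2455 ≈ 2.5507.

c_gold ≈ 2.551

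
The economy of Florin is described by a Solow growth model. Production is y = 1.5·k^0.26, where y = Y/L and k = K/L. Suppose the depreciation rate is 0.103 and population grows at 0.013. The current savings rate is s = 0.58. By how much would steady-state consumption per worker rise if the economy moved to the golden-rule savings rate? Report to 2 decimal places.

n + δ = 0.013 + 0.103 = 0.116.
Current steady state (s = 0.58): k* = (0.58·1.5/0.116)^(1/0.74) ≈ 15.2235, y* = 1.5·15.2235^0.26 ≈ 3.0447, c* = (1−0.58)·3.0447 ≈ 1.2788.
Maximizing c = f(k) − (n+δ)·k gives f'(k) = n+δ, i.e. 0.26·1.5·k^(0.26−1) = 0.116, so k_gold = (0.26·1.5/0.116)^(1/0.74) ≈ 5.1479.
y_gold = 1.5·5.1479^0.26 ≈ 2.2968, c_gold = y_gold − 0.116·k_gold ≈ 1.6996.
Gain: Δc = 1.6996 − 1.2788 ≈ 0.4208.

Δc ≈ 0.42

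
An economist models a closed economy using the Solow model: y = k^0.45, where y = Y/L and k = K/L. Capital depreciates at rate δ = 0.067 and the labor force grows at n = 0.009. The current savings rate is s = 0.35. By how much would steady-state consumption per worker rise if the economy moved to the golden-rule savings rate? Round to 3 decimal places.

Capital per worker breaks even when investment replaces (n + δ)·k; here n + δ = 0.076.
Current steady state (s = 0.35): k* = (0.35/0.076)^(1/0.55) ≈ 16.0663, y* = 16.0663^0.45 ≈ 3.4887, c* = (1−0.35)·3.4887 ≈ 2.2677.
At the golden rule the marginal product of capital equals n+δ: 0.45·k^(0.45−1) = 0.076. Solving, k_gold = (0.45/0.076)^(1/0.55) ≈ 25.3724.
y_gold = 25.3724^0.45 ≈ 4.2851, c_gold = y_gold − 0.076·k_gold ≈ 2.3568.
Gain: Δc = 2.3568 − 2.2677 ≈ 0.0892.

Δc ≈ 0.089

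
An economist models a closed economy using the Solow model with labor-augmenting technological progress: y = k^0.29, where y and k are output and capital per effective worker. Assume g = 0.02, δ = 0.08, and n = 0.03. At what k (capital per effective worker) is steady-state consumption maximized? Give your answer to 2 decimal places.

Capital per effective worker breaks even when investment replaces (n + g + δ)·k; here n + g + δ = 0.13.
At the golden rule the marginal product of capital equals n+g+δ: 0.29·k^(0.29−1) = 0.13. Solving, k_gold = (0.29/0.13)^(1/0.71) ≈ 3.0959.

k_gold ≈ 3.10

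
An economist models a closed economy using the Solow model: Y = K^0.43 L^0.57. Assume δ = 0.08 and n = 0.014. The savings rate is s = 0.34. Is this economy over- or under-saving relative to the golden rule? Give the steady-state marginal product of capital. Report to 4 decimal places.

The effective depreciation rate is n + δ = 0.014 + 0.08 = 0.094.
Steady-state k*: s·k^0.43 = 0.094·k gives k* = (0.34/0.094)^(1/0.57) ≈ 9.5403.
MPK = 0.43·9.5403^(-0.57) ≈ 0.1189.
MPK > n+δ = 0.094, so the economy is dynamically efficient (under-saving).

under-saving; MPK ≈ 0.1189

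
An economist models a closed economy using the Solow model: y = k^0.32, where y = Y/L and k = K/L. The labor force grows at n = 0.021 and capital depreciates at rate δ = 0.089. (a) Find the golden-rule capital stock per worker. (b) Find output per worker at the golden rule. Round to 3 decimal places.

The effective depreciation rate is n + δ = 0.021 + 0.089 = 0.11.
Golden rule sets MPK = n+δ: 0.32·k^(0.32−1) = 0.11, so k_gold = (0.32/0.11)^(1/0.68) ≈ 4.8083.
y_gold = 4.8083^0.32 ≈ 1.6529.

(a) k_gold ≈ 4.808; (b) y_gold ≈ 1.653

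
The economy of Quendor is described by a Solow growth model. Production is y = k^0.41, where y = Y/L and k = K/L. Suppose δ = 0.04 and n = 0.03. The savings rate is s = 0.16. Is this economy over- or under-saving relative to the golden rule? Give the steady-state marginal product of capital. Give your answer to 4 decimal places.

under-saving; MPK ≈ 0.1794

Break-even investment rate: n + δ = 0.03 + 0.04 = 0.07.
Steady-state k*: s·k^0.41 = 0.07·k gives k* = (0.16/0.07)^(1/0.59) ≈ 4.0599.
MPK = 0.41·4.0599^(-0.59) ≈ 0.1794.
MPK > n+δ = 0.07, so the economy is dynamically efficient (under-saving).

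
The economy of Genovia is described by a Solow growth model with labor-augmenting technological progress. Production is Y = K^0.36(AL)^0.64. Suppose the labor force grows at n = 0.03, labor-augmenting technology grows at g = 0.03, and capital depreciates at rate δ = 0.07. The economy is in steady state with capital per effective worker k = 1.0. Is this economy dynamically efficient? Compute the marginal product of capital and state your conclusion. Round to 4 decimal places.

The effective depreciation rate is n + g + δ = 0.03 + 0.03 + 0.07 = 0.13.
MPK = 0.36·k^(0.36−1) = 0.36·1.0^(-0.64) ≈ 0.3600.
MPK > 0.13, so the economy is dynamically efficient (under-saving).

dynamically efficient; MPK ≈ 0.3600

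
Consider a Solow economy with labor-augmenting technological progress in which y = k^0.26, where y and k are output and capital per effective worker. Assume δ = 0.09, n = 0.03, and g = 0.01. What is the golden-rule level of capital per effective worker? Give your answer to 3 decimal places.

Break-even investment rate: n + g + δ = 0.03 + 0.01 + 0.09 = 0.13.
Setting f'(k) = n+g+δ gives 0.26·k^(0.26−1) = 0.13, hence k_gold = (0.26/0.13)^(1/0.74) ≈ 2.5515.

k_gold ≈ 2.552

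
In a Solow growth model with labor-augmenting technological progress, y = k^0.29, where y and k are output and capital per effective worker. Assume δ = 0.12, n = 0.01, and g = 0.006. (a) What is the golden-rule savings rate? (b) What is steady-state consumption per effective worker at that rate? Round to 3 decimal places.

The effective depreciation rate is n + g + δ = 0.01 + 0.006 + 0.12 = 0.136.
For Cobb-Douglas, s_gold equals capital's share: s_gold = 0.29.
Maximizing c = f(k) − (n+g+δ)·k gives f'(k) = n+g+δ, i.e. 0.29·k^(0.29−1) = 0.136, so k_gold = (0.29/0.136)^(1/0.71) ≈ 2.9052.
y_gold = 2.9052^0.29 ≈ 1.3625; c_gold = (1−0.29)·y_gold ≈ 0.9673.

(a) s_gold = 0.290; (b) c_gold ≈ 0.967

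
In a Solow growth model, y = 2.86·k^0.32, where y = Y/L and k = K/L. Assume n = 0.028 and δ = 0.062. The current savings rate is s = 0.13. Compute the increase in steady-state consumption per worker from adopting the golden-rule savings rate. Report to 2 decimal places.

Break-even investment rate: n + δ = 0.028 + 0.062 = 0.09.
Current steady state (s = 0.13): k* = (0.13·2.86/0.09)^(1/0.68) ≈ 8.0534, y* = 2.86·8.0534^0.32 ≈ 5.5754, c* = (1−0.13)·5.5754 ≈ 4.8506.
At the golden rule the marginal product of capital equals n+δ: 0.32·2.86·k^(0.32−1) = 0.09. Solving, k_gold = (0.32·2.86/0.09)^(1/0.68) ≈ 30.2890.
y_gold = 2.86·30.2890^0.32 ≈ 8.5188, c_gold = y_gold − 0.09·k_gold ≈ 5.7928.
Gain: Δc = 5.7928 − 4.8506 ≈ 0.9421.

Δc ≈ 0.94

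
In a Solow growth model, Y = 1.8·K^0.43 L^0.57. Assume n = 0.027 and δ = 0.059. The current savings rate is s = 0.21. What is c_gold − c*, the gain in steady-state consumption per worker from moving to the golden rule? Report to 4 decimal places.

Capital per worker breaks even when investment replaces (n + δ)·k; here n + δ = 0.086.
Current steady state (s = 0.21): k* = (0.21·1.8/0.086)^(1/0.57) ≈ 13.4295, y* = 1.8·13.4295^0.43 ≈ 5.4997, c* = (1−0.21)·5.4997 ≈ 4.3447.
Maximizing c = f(k) − (n+δ)·k gives f'(k) = n+δ, i.e. 0.43·1.8·k^(0.43−1) = 0.086, so k_gold = (0.43·1.8/0.086)^(1/0.57) ≈ 47.2182.
y_gold = 1.8·47.2182^0.43 ≈ 9.4436, c_gold = y_gold − 0.086·k_gold ≈ 5.3829.
Gain: Δc = 5.3829 − 4.3447 ≈ 1.0381.

Δc ≈ 1.0381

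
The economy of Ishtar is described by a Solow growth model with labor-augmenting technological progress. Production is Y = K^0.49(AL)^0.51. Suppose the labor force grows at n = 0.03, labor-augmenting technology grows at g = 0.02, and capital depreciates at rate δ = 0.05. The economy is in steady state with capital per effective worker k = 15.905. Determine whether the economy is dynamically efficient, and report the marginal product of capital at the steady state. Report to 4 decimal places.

dynamically efficient; MPK ≈ 0.1195

Capital per effective worker breaks even when investment replaces (n + g + δ)·k; here n + g + δ = 0.1.
MPK = 0.49·k^(0.49−1) = 0.49·15.905^(-0.51) ≈ 0.1195.
MPK > 0.1, so the economy is dynamically efficient (under-saving).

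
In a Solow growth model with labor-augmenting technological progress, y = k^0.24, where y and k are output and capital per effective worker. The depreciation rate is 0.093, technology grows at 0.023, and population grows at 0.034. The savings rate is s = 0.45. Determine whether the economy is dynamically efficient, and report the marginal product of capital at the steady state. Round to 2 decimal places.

Capital per effective worker breaks even when investment replaces (n + g + δ)·k; here n + g + δ = 0.15.
Steady-state k*: s·k^0.24 = 0.15·k gives k* = (0.45/0.15)^(1/0.76) ≈ 4.2442.
MPK = 0.24·4.2442^(-0.76) ≈ 0.0800.
MPK < n+g+δ = 0.15, so the economy is dynamically inefficient (over-saving).

dynamically inefficient; MPK ≈ 0.08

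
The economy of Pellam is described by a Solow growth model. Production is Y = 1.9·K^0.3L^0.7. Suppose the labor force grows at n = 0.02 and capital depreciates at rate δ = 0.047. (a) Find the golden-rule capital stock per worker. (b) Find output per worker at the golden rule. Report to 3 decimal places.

(a) k_gold ≈ 21.295; (b) y_gold ≈ 4.756

Capital per worker breaks even when investment replaces (n + δ)·k; here n + δ = 0.067.
At the golden rule the marginal product of capital equals n+δ: 0.3·1.9·k^(0.3−1) = 0.067. Solving, k_gold = (0.3·1.9/0.067)^(1/0.7) ≈ 21.2954.
y_gold = 1.9·21.2954^0.3 ≈ 4.7560.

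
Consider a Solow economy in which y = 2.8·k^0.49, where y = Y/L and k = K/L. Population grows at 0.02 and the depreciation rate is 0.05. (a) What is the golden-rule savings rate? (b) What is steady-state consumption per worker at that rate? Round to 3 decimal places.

(a) s_gold = 0.490; (b) c_gold ≈ 24.906

Break-even investment rate: n + δ = 0.02 + 0.05 = 0.07.
For Cobb-Douglas, s_gold equals capital's share: s_gold = 0.49.
At the golden rule the marginal product of capital equals n+δ: 0.49·2.8·k^(0.49−1) = 0.07. Solving, k_gold = (0.49·2.8/0.07)^(1/0.51) ≈ 341.8499.
y_gold = 2.8·341.8499^0.49 ≈ 48.8357; c_gold = (1−0.49)·y_gold ≈ 24.9062.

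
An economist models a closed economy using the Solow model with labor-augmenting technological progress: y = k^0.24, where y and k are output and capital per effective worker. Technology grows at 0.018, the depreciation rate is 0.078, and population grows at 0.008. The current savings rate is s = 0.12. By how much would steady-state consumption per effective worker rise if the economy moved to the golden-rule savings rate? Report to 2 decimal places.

Δc ≈ 0.07

Break-even investment rate: n + g + δ = 0.008 + 0.018 + 0.078 = 0.104.
Current steady state (s = 0.12): k* = (0.12/0.104)^(1/0.76) ≈ 1.2072, y* = 1.2072^0.24 ≈ 1.0462, c* = (1−0.12)·1.0462 ≈ 0.9207.
Setting f'(k) = n+g+δ gives 0.24·k^(0.24−1) = 0.104, hence k_gold = (0.24/0.104)^(1/0.76) ≈ 3.0051.
y_gold = 3.0051^0.24 ≈ 1.3022, c_gold = y_gold − 0.104·k_gold ≈ 0.9897.
Gain: Δc = 0.9897 − 0.9207 ≈ 0.0690.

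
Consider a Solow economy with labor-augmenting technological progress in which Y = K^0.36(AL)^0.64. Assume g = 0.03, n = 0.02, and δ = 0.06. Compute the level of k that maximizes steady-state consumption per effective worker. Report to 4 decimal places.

k_gold ≈ 6.3760

n + g + δ = 0.02 + 0.03 + 0.06 = 0.11.
Maximizing c = f(k) − (n+g+δ)·k gives f'(k) = n+g+δ, i.e. 0.36·k^(0.36−1) = 0.11, so k_gold = (0.36/0.11)^(1/0.64) ≈ 6.3760.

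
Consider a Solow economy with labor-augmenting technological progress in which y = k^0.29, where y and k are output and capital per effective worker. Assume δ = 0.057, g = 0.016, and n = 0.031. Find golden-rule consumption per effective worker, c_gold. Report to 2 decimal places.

The effective depreciation rate is n + g + δ = 0.031 + 0.016 + 0.057 = 0.104.
At the golden rule the marginal product of capital equals n+g+δ: 0.29·k^(0.29−1) = 0.104. Solving, k_gold = (0.29/0.104)^(1/0.71) ≈ 4.2391.
y_gold = 4.2391^0.29 ≈ 1.5202.
c_gold = y_gold − (n+g+δ)·k_gold = 1.5202 − 0.104·4.2391 ≈ 1.0794.

c_gold ≈ 1.08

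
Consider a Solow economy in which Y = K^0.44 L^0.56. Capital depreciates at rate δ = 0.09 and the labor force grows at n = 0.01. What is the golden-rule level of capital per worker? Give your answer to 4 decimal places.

Break-even investment rate: n + δ = 0.01 + 0.09 = 0.1.
At the golden rule the marginal product of capital equals n+δ: 0.44·k^(0.44−1) = 0.1. Solving, k_gold = (0.44/0.1)^(1/0.56) ≈ 14.0936.

k_gold ≈ 14.0936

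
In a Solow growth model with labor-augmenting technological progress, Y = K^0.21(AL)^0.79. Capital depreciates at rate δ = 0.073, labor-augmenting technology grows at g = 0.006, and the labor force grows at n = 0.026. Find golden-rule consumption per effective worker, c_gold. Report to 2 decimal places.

c_gold ≈ 0.95

n + g + δ = 0.026 + 0.006 + 0.073 = 0.105.
Maximizing c = f(k) − (n+g+δ)·k gives f'(k) = n+g+δ, i.e. 0.21·k^(0.21−1) = 0.105, so k_gold = (0.21/0.105)^(1/0.79) ≈ 2.4046.
y_gold = 2.4046^0.21 ≈ 1.2023.
c_gold = y_gold − (n+g+δ)·k_gold = 1.2023 − 0.105·2.4046 ≈ 0.9498.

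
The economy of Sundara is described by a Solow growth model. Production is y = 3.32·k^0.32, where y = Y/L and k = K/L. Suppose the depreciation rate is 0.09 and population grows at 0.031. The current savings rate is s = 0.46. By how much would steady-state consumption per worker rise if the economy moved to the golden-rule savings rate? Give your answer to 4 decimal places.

The effective depreciation rate is n + δ = 0.031 + 0.09 = 0.121.
Current steady state (s = 0.46): k* = (0.46·3.32/0.121)^(1/0.68) ≈ 41.6179, y* = 3.32·41.6179^0.32 ≈ 10.9473, c* = (1−0.46)·10.9473 ≈ 5.9116.
Setting f'(k) = n+δ gives 0.32·3.32·k^(0.32−1) = 0.121, hence k_gold = (0.32·3.32/0.121)^(1/0.68) ≈ 24.4064.
y_gold = 3.32·24.4064^0.32 ≈ 9.2287, c_gold = y_gold − 0.121·k_gold ≈ 6.2755.
Gain: Δc = 6.2755 − 5.9116 ≈ 0.3639.

Δc ≈ 0.3639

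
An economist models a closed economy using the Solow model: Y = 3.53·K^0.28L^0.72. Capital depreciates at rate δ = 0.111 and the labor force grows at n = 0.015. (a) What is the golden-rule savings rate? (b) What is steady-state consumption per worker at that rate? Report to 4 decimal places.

Break-even investment rate: n + δ = 0.015 + 0.111 = 0.126.
For Cobb-Douglas, s_gold equals capital's share: s_gold = 0.28.
Maximizing c = f(k) − (n+δ)·k gives f'(k) = n+δ, i.e. 0.28·3.53·k^(0.28−1) = 0.126, so k_gold = (0.28·3.53/0.126)^(1/0.72) ≈ 17.4762.
y_gold = 3.53·17.4762^0.28 ≈ 7.8643; c_gold = (1−0.28)·y_gold ≈ 5.6623.

(a) s_gold = 0.2800; (b) c_gold ≈ 5.6623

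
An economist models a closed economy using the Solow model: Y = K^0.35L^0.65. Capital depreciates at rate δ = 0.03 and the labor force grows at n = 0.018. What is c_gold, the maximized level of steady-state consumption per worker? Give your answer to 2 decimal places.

c_gold ≈ 1.89

Break-even investment rate: n + δ = 0.018 + 0.03 = 0.048.
Setting f'(k) = n+δ gives 0.35·k^(0.35−1) = 0.048, hence k_gold = (0.35/0.048)^(1/0.65) ≈ 21.2533.
y_gold = 21.2533^0.35 ≈ 2.9147.
c_gold = y_gold − (n+δ)·k_gold = 2.9147 − 0.048·21.2533 ≈ 1.8946.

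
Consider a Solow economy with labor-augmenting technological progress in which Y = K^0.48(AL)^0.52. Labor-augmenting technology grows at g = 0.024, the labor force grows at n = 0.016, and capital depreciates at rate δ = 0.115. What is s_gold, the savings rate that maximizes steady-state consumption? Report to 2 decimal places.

s_gold = 0.48

The effective depreciation rate is n + g + δ = 0.016 + 0.024 + 0.115 = 0.155.
At the golden rule MPK = n+g+δ, and in any Cobb-Douglas steady state s = (n+g+δ)·k/y = MPK·k/y = capital's share 0.48.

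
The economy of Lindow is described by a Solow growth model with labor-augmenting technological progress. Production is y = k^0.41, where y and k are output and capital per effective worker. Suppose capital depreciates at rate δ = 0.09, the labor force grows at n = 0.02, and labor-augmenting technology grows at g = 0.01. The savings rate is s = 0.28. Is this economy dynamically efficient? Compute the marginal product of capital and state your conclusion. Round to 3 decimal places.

dynamically efficient; MPK ≈ 0.176

n + g + δ = 0.02 + 0.01 + 0.09 = 0.12.
Steady-state k*: s·k^0.41 = 0.12·k gives k* = (0.28/0.12)^(1/0.59) ≈ 4.2043.
MPK = 0.41·4.2043^(-0.59) ≈ 0.1757.
MPK > n+g+δ = 0.12, so the economy is dynamically efficient (under-saving).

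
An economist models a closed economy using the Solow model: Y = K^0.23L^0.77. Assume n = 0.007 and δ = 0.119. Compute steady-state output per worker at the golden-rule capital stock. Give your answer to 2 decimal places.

The effective depreciation rate is n + δ = 0.007 + 0.119 = 0.126.
Golden rule sets MPK = n+δ: 0.23·k^(0.23−1) = 0.126, so k_gold = (0.23/0.126)^(1/0.77) ≈ 2.1849.
Output: y_gold = k_gold^0.23 = 2.1849^0.23 ≈ 1.1969.

y_gold ≈ 1.20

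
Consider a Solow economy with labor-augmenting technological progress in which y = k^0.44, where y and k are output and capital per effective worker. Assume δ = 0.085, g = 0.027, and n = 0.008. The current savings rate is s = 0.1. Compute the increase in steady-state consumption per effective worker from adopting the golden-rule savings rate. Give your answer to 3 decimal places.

Break-even investment rate: n + g + δ = 0.008 + 0.027 + 0.085 = 0.12.
Current steady state (s = 0.1): k* = (0.1/0.12)^(1/0.56) ≈ 0.7221, y* = 0.7221^0.44 ≈ 0.8665, c* = (1−0.1)·0.8665 ≈ 0.7799.
Maximizing c = f(k) − (n+g+δ)·k gives f'(k) = n+g+δ, i.e. 0.44·k^(0.44−1) = 0.12, so k_gold = (0.44/0.12)^(1/0.56) ≈ 10.1772.
y_gold = 10.1772^0.44 ≈ 2.7756, c_gold = y_gold − 0.12·k_gold ≈ 1.5543.
Gain: Δc = 1.5543 − 0.7799 ≈ 0.7745.

Δc ≈ 0.774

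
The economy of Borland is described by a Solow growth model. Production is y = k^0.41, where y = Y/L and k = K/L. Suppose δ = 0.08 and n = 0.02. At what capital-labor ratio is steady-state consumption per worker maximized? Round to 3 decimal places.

k_gold ≈ 10.930

The effective depreciation rate is n + δ = 0.02 + 0.08 = 0.1.
Setting f'(k) = n+δ gives 0.41·k^(0.41−1) = 0.1, hence k_gold = (0.41/0.1)^(1/0.59) ≈ 10.9299.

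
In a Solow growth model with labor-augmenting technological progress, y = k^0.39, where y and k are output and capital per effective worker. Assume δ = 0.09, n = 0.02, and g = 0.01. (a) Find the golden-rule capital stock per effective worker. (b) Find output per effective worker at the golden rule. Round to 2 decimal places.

(a) k_gold ≈ 6.90; (b) y_gold ≈ 2.12

n + g + δ = 0.02 + 0.01 + 0.09 = 0.12.
At the golden rule the marginal product of capital equals n+g+δ: 0.39·k^(0.39−1) = 0.12. Solving, k_gold = (0.39/0.12)^(1/0.61) ≈ 6.9048.
y_gold = 6.9048^0.39 ≈ 2.1246.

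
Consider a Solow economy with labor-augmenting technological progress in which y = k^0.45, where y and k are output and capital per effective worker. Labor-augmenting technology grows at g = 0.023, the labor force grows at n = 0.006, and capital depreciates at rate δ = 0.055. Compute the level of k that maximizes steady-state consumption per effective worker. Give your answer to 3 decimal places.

n + g + δ = 0.006 + 0.023 + 0.055 = 0.084.
At the golden rule the marginal product of capital equals n+g+δ: 0.45·k^(0.45−1) = 0.084. Solving, k_gold = (0.45/0.084)^(1/0.55) ≈ 21.1511.

k_gold ≈ 21.151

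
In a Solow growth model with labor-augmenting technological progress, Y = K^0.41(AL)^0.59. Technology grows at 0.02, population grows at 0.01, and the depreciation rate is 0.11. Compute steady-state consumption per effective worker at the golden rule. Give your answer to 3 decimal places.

c_gold ≈ 1.245

The effective depreciation rate is n + g + δ = 0.01 + 0.02 + 0.11 = 0.14.
Maximizing c = f(k) − (n+g+δ)·k gives f'(k) = n+g+δ, i.e. 0.41·k^(0.41−1) = 0.14, so k_gold = (0.41/0.14)^(1/0.59) ≈ 6.1793.
y_gold = 6.1793^0.41 ≈ 2.1100.
c_gold = y_gold − (n+g+δ)·k_gold = 2.1100 − 0.14·6.1793 ≈ 1.2449.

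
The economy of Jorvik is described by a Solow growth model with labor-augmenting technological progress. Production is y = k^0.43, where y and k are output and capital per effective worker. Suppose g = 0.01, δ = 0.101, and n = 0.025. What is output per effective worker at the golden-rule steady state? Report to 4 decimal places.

Break-even investment rate: n + g + δ = 0.025 + 0.01 + 0.101 = 0.136.
Setting f'(k) = n+g+δ gives 0.43·k^(0.43−1) = 0.136, hence k_gold = (0.43/0.136)^(1/0.57) ≈ 7.5348.
Output: y_gold = k_gold^0.43 = 7.5348^0.43 ≈ 2.3831.

y_gold ≈ 2.3831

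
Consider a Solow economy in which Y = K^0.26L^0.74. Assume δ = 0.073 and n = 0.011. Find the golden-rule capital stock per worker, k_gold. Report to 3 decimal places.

Capital per worker breaks even when investment replaces (n + δ)·k; here n + δ = 0.084.
At the golden rule the marginal product of capital equals n+δ: 0.26·k^(0.26−1) = 0.084. Solving, k_gold = (0.26/0.084)^(1/0.74) ≈ 4.6036.

k_gold ≈ 4.604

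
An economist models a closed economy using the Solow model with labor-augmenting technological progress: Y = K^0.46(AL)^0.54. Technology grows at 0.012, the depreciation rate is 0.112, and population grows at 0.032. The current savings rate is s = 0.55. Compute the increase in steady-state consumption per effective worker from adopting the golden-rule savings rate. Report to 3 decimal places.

The effective depreciation rate is n + g + δ = 0.032 + 0.012 + 0.112 = 0.156.
Current steady state (s = 0.55): k* = (0.55/0.156)^(1/0.54) ≈ 10.3134, y* = 10.3134^0.46 ≈ 2.9253, c* = (1−0.55)·2.9253 ≈ 1.3164.
Setting f'(k) = n+g+δ gives 0.46·k^(0.46−1) = 0.156, hence k_gold = (0.46/0.156)^(1/0.54) ≈ 7.4078.
y_gold = 7.4078^0.46 ≈ 2.5122, c_gold = y_gold − 0.156·k_gold ≈ 1.3566.
Gain: Δc = 1.3566 − 1.3164 ≈ 0.0402.

Δc ≈ 0.040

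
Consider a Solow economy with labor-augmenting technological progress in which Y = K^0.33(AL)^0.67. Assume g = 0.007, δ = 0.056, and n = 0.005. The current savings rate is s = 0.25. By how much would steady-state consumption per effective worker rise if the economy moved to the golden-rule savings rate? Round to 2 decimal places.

Δc ≈ 0.03

Capital per effective worker breaks even when investment replaces (n + g + δ)·k; here n + g + δ = 0.068.
Current steady state (s = 0.25): k* = (0.25/0.068)^(1/0.67) ≈ 6.9812, y* = 6.9812^0.33 ≈ 1.8989, c* = (1−0.25)·1.8989 ≈ 1.4242.
At the golden rule the marginal product of capital equals n+g+δ: 0.33·k^(0.33−1) = 0.068. Solving, k_gold = (0.33/0.068)^(1/0.67) ≈ 10.5655.
y_gold = 10.5655^0.33 ≈ 2.1771, c_gold = y_gold − 0.068·k_gold ≈ 1.4587.
Gain: Δc = 1.4587 − 1.4242 ≈ 0.0345.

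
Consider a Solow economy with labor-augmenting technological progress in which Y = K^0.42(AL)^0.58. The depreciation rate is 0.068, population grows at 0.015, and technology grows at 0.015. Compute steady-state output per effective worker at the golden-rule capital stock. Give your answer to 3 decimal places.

Break-even investment rate: n + g + δ = 0.015 + 0.015 + 0.068 = 0.098.
Setting f'(k) = n+g+δ gives 0.42·k^(0.42−1) = 0.098, hence k_gold = (0.42/0.098)^(1/0.58) ≈ 12.2941.
Output: y_gold = k_gold^0.42 = 12.2941^0.42 ≈ 2.8686.

y_gold ≈ 2.869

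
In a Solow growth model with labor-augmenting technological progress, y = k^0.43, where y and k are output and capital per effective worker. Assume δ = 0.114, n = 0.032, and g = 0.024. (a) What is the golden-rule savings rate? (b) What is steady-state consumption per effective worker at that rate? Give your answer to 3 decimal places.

(a) s_gold = 0.430; (b) c_gold ≈ 1.148

n + g + δ = 0.032 + 0.024 + 0.114 = 0.17.
For Cobb-Douglas, s_gold equals capital's share: s_gold = 0.43.
Golden rule sets MPK = n+g+δ: 0.43·k^(0.43−1) = 0.17, so k_gold = (0.43/0.17)^(1/0.57) ≈ 5.0939.
y_gold = 5.0939^0.43 ≈ 2.0139; c_gold = (1−0.43)·y_gold ≈ 1.1479.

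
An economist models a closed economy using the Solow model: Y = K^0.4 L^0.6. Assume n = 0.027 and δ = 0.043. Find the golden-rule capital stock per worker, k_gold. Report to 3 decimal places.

k_gold ≈ 18.264

Capital per worker breaks even when investment replaces (n + δ)·k; here n + δ = 0.07.
Maximizing c = f(k) − (n+δ)·k gives f'(k) = n+δ, i.e. 0.4·k^(0.4−1) = 0.07, so k_gold = (0.4/0.07)^(1/0.6) ≈ 18.2643.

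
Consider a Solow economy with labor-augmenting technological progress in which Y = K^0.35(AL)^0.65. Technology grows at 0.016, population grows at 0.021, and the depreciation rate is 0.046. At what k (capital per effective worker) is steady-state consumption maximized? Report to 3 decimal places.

k_gold ≈ 9.152

Capital per effective worker breaks even when investment replaces (n + g + δ)·k; here n + g + δ = 0.083.
Golden rule sets MPK = n+g+δ: 0.35·k^(0.35−1) = 0.083, so k_gold = (0.35/0.083)^(1/0.65) ≈ 9.1521.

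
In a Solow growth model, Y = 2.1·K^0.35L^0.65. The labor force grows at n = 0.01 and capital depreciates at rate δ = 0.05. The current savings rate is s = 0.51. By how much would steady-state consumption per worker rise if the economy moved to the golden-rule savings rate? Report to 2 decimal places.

Δc ≈ 0.40

Break-even investment rate: n + δ = 0.01 + 0.05 = 0.06.
Current steady state (s = 0.51): k* = (0.51·2.1/0.06)^(1/0.65) ≈ 84.2553, y* = 2.1·84.2553^0.35 ≈ 9.9124, c* = (1−0.51)·9.9124 ≈ 4.8571.
At the golden rule the marginal product of capital equals n+δ: 0.35·2.1·k^(0.35−1) = 0.06. Solving, k_gold = (0.35·2.1/0.06)^(1/0.65) ≈ 47.2123.
y_gold = 2.1·47.2123^0.35 ≈ 8.0935, c_gold = y_gold − 0.06·k_gold ≈ 5.2608.
Gain: Δc = 5.2608 − 4.8571 ≈ 0.4037.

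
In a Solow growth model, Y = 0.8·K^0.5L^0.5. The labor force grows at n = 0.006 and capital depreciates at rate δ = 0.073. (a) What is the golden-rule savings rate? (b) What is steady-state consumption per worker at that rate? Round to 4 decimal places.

(a) s_gold = 0.5000; (b) c_gold ≈ 2.0253

Break-even investment rate: n + δ = 0.006 + 0.073 = 0.079.
For Cobb-Douglas, s_gold equals capital's share: s_gold = 0.5.
At the golden rule the marginal product of capital equals n+δ: 0.5·0.8·k^(0.5−1) = 0.079. Solving, k_gold = (0.5·0.8/0.079)^(1/0.5) ≈ 25.6369.
y_gold = 0.8·25.6369^0.5 ≈ 4.0506; c_gold = (1−0.5)·y_gold ≈ 2.0253.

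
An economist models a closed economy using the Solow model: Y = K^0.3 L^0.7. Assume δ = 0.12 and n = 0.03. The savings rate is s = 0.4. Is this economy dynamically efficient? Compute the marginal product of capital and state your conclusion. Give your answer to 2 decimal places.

dynamically inefficient; MPK ≈ 0.11

n + δ = 0.03 + 0.12 = 0.15.
Steady-state k*: s·k^0.3 = 0.15·k gives k* = (0.4/0.15)^(1/0.7) ≈ 4.0600.
MPK = 0.3·4.0600^(-0.7) ≈ 0.1125.
MPK < n+δ = 0.15, so the economy is dynamically inefficient (over-saving).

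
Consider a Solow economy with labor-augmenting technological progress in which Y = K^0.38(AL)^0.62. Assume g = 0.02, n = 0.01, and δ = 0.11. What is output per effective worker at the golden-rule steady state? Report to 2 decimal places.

The effective depreciation rate is n + g + δ = 0.01 + 0.02 + 0.11 = 0.14.
At the golden rule the marginal product of capital equals n+g+δ: 0.38·k^(0.38−1) = 0.14. Solving, k_gold = (0.38/0.14)^(1/0.62) ≈ 5.0055.
Output: y_gold = k_gold^0.38 = 5.0055^0.38 ≈ 1.8441.

y_gold ≈ 1.84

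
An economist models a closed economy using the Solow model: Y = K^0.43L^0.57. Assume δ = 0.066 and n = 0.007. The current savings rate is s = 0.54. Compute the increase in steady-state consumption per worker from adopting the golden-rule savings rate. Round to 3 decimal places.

Capital per worker breaks even when investment replaces (n + δ)·k; here n + δ = 0.073.
Current steady state (s = 0.54): k* = (0.54/0.073)^(1/0.57) ≈ 33.4723, y* = 33.4723^0.43 ≈ 4.5250, c* = (1−0.54)·4.5250 ≈ 2.0815.
Maximizing c = f(k) − (n+δ)·k gives f'(k) = n+δ, i.e. 0.43·k^(0.43−1) = 0.073, so k_gold = (0.43/0.073)^(1/0.57) ≈ 22.4457.
y_gold = 22.4457^0.43 ≈ 3.8105, c_gold = y_gold − 0.073·k_gold ≈ 2.1720.
Gain: Δc = 2.1720 − 2.0815 ≈ 0.0905.

Δc ≈ 0.091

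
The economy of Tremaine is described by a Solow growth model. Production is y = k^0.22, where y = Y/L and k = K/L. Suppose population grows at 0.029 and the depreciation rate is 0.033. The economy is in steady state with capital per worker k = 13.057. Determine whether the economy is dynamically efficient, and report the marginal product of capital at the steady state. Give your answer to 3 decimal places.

The effective depreciation rate is n + δ = 0.029 + 0.033 = 0.062.
MPK = 0.22·k^(0.22−1) = 0.22·13.057^(-0.78) ≈ 0.0297.
MPK < 0.062, so the economy is dynamically inefficient (over-saving).

dynamically inefficient; MPK ≈ 0.030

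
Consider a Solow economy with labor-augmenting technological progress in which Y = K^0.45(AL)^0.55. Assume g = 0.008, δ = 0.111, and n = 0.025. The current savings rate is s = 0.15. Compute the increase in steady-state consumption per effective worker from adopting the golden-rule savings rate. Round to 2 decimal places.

Δc ≈ 0.52

n + g + δ = 0.025 + 0.008 + 0.111 = 0.144.
Current steady state (s = 0.15): k* = (0.15/0.144)^(1/0.55) ≈ 1.0770, y* = 1.0770^0.45 ≈ 1.0340, c* = (1−0.15)·1.0340 ≈ 0.8789.
At the golden rule the marginal product of capital equals n+g+δ: 0.45·k^(0.45−1) = 0.144. Solving, k_gold = (0.45/0.144)^(1/0.55) ≈ 7.9383.
y_gold = 7.9383^0.45 ≈ 2.5403, c_gold = y_gold − 0.144·k_gold ≈ 1.3971.
Gain: Δc = 1.3971 − 0.8789 ≈ 0.5183.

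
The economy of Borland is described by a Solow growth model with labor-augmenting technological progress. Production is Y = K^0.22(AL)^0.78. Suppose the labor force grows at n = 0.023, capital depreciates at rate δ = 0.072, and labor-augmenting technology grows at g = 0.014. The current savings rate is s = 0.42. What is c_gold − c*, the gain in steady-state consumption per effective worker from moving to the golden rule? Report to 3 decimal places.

Δc ≈ 0.102

Capital per effective worker breaks even when investment replaces (n + g + δ)·k; here n + g + δ = 0.109.
Current steady state (s = 0.42): k* = (0.42/0.109)^(1/0.78) ≈ 5.6371, y* = 5.6371^0.22 ≈ 1.4630, c* = (1−0.42)·1.4630 ≈ 0.8485.
Maximizing c = f(k) − (n+g+δ)·k gives f'(k) = n+g+δ, i.e. 0.22·k^(0.22−1) = 0.109, so k_gold = (0.22/0.109)^(1/0.78) ≈ 2.4605.
y_gold = 2.4605^0.22 ≈ 1.2191, c_gold = y_gold − 0.109·k_gold ≈ 0.9509.
Gain: Δc = 0.9509 − 0.8485 ≈ 0.1023.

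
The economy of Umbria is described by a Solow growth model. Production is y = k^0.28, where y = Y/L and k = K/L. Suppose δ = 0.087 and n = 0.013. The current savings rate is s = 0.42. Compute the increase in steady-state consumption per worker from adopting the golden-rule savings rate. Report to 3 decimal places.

The effective depreciation rate is n + δ = 0.013 + 0.087 = 0.1.
Current steady state (s = 0.42): k* = (0.42/0.1)^(1/0.72) ≈ 7.3388, y* = 7.3388^0.28 ≈ 1.7473, c* = (1−0.42)·1.7473 ≈ 1.0135.
At the golden rule the marginal product of capital equals n+δ: 0.28·k^(0.28−1) = 0.1. Solving, k_gold = (0.28/0.1)^(1/0.72) ≈ 4.1788.
y_gold = 4.1788^0.28 ≈ 1.4924, c_gold = y_gold − 0.1·k_gold ≈ 1.0746.
Gain: Δc = 1.0746 − 1.0135 ≈ 0.0611.

Δc ≈ 0.061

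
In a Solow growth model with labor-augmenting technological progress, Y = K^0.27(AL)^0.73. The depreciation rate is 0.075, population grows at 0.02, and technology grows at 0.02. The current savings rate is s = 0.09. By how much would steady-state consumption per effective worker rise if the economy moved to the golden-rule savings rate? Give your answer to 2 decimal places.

Δc ≈ 0.17

The effective depreciation rate is n + g + δ = 0.02 + 0.02 + 0.075 = 0.115.
Current steady state (s = 0.09): k* = (0.09/0.115)^(1/0.73) ≈ 0.7148, y* = 0.7148^0.27 ≈ 0.9133, c* = (1−0.09)·0.9133 ≈ 0.8311.
Setting f'(k) = n+g+δ gives 0.27·k^(0.27−1) = 0.115, hence k_gold = (0.27/0.115)^(1/0.73) ≈ 3.2193.
y_gold = 3.2193^0.27 ≈ 1.3712, c_gold = y_gold − 0.115·k_gold ≈ 1.0010.
Gain: Δc = 1.0010 − 0.8311 ≈ 0.1698.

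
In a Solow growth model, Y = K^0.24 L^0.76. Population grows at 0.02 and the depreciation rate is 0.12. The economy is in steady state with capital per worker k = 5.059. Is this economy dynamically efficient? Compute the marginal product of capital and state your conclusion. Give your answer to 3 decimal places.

dynamically inefficient; MPK ≈ 0.070

n + δ = 0.02 + 0.12 = 0.14.
MPK = 0.24·k^(0.24−1) = 0.24·5.059^(-0.76) ≈ 0.0700.
MPK < 0.14, so the economy is dynamically inefficient (over-saving).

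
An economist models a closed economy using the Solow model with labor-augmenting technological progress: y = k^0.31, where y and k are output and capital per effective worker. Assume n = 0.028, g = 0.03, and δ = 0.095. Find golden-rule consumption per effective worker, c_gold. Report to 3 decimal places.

c_gold ≈ 0.948

Capital per effective worker breaks even when investment replaces (n + g + δ)·k; here n + g + δ = 0.153.
Golden rule sets MPK = n+g+δ: 0.31·k^(0.31−1) = 0.153, so k_gold = (0.31/0.153)^(1/0.69) ≈ 2.7826.
y_gold = 2.7826^0.31 ≈ 1.3733.
c_gold = y_gold − (n+g+δ)·k_gold = 1.3733 − 0.153·2.7826 ≈ 0.9476.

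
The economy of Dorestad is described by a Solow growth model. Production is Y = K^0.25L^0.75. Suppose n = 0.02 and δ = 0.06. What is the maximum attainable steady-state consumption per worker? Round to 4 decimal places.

n + δ = 0.02 + 0.06 = 0.08.
Setting f'(k) = n+δ gives 0.25·k^(0.25−1) = 0.08, hence k_gold = (0.25/0.08)^(1/0.75) ≈ 4.5688.
y_gold = 4.5688^0.25 ≈ 1.4620.
c_gold = y_gold − (n+δ)·k_gold = 1.4620 − 0.08·4.5688 ≈ 1.0965.

c_gold ≈ 1.0965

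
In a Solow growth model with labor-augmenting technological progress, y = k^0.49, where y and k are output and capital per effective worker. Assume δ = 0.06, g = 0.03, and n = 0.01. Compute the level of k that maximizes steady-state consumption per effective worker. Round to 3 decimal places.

The effective depreciation rate is n + g + δ = 0.01 + 0.03 + 0.06 = 0.1.
Golden rule sets MPK = n+g+δ: 0.49·k^(0.49−1) = 0.1, so k_gold = (0.49/0.1)^(1/0.51) ≈ 22.5593.

k_gold ≈ 22.559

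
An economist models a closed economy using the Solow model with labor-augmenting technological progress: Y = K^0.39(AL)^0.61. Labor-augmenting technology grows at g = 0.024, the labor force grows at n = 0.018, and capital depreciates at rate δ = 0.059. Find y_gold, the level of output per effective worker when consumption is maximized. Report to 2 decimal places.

The effective depreciation rate is n + g + δ = 0.018 + 0.024 + 0.059 = 0.101.
Golden rule sets MPK = n+g+δ: 0.39·k^(0.39−1) = 0.101, so k_gold = (0.39/0.101)^(1/0.61) ≈ 9.1596.
Output: y_gold = k_gold^0.39 = 9.1596^0.39 ≈ 2.3721.

y_gold ≈ 2.37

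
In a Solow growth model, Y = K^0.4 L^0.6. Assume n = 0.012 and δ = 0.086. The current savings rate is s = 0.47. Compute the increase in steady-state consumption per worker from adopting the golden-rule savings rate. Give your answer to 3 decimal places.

Capital per worker breaks even when investment replaces (n + δ)·k; here n + δ = 0.098.
Current steady state (s = 0.47): k* = (0.47/0.098)^(1/0.6) ≈ 13.6391, y* = 13.6391^0.4 ≈ 2.8439, c* = (1−0.47)·2.8439 ≈ 1.5073.
Maximizing c = f(k) − (n+δ)·k gives f'(k) = n+δ, i.e. 0.4·k^(0.4−1) = 0.098, so k_gold = (0.4/0.098)^(1/0.6) ≈ 10.4245.
y_gold = 10.4245^0.4 ≈ 2.5540, c_gold = y_gold − 0.098·k_gold ≈ 1.5324.
Gain: Δc = 1.5324 − 1.5073 ≈ 0.0251.

Δc ≈ 0.025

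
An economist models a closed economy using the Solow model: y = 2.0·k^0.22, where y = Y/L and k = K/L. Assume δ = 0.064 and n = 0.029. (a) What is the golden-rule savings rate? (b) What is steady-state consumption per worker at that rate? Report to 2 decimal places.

Break-even investment rate: n + δ = 0.029 + 0.064 = 0.093.
For Cobb-Douglas, s_gold equals capital's share: s_gold = 0.22.
Setting f'(k) = n+δ gives 0.22·2.0·k^(0.22−1) = 0.093, hence k_gold = (0.22·2.0/0.093)^(1/0.78) ≈ 7.3341.
y_gold = 2.0·7.3341^0.22 ≈ 3.1003; c_gold = (1−0.22)·y_gold ≈ 2.4182.

(a) s_gold = 0.22; (b) c_gold ≈ 2.42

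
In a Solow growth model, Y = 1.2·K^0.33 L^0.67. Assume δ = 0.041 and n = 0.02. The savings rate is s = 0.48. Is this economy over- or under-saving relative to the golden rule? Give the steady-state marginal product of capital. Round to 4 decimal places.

The effective depreciation rate is n + δ = 0.02 + 0.041 = 0.061.
Steady-state k*: s·A·k^0.33 = 0.061·k gives k* = (0.48·1.2/0.061)^(1/0.67) ≈ 28.5340.
MPK = 0.33·1.2·28.5340^(-0.67) ≈ 0.0419.
MPK < n+δ = 0.061, so the economy is dynamically inefficient (over-saving).

over-saving; MPK ≈ 0.0419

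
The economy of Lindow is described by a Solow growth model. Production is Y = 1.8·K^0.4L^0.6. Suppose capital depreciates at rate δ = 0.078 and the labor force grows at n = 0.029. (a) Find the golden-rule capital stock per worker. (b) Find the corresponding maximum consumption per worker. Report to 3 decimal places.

(a) k_gold ≈ 23.984; (b) c_gold ≈ 3.849

Break-even investment rate: n + δ = 0.029 + 0.078 = 0.107.
Maximizing c = f(k) − (n+δ)·k gives f'(k) = n+δ, i.e. 0.4·1.8·k^(0.4−1) = 0.107, so k_gold = (0.4·1.8/0.107)^(1/0.6) ≈ 23.9836.
y_gold = 1.8·23.9836^0.4 ≈ 6.4156; c_gold = y_gold − 0.107·k_gold ≈ 3.8494.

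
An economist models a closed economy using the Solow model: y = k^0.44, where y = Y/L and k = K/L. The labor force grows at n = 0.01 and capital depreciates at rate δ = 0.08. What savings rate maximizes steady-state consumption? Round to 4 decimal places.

Break-even investment rate: n + δ = 0.01 + 0.08 = 0.09.
At the golden rule MPK = n+δ, and in any Cobb-Douglas steady state s = (n+δ)·k/y = MPK·k/y = capital's share 0.44.

s_gold = 0.4400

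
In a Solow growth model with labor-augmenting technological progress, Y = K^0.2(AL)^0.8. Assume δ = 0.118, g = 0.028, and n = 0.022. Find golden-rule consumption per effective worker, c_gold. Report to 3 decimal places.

c_gold ≈ 0.836

Capital per effective worker breaks even when investment replaces (n + g + δ)·k; here n + g + δ = 0.168.
At the golden rule the marginal product of capital equals n+g+δ: 0.2·k^(0.2−1) = 0.168. Solving, k_gold = (0.2/0.168)^(1/0.8) ≈ 1.2435.
y_gold = 1.2435^0.2 ≈ 1.0446.
c_gold = y_gold − (n+g+δ)·k_gold = 1.0446 − 0.168·1.2435 ≈ 0.8356.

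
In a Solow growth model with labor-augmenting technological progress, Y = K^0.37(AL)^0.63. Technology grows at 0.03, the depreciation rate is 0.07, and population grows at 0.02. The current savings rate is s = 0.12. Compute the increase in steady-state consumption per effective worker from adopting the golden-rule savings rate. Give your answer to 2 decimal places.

Δc ≈ 0.34

n + g + δ = 0.02 + 0.03 + 0.07 = 0.12.
Current steady state (s = 0.12): k* = (0.12/0.12)^(1/0.63) ≈ 1.0000, y* = 1.0000^0.37 ≈ 1.0000, c* = (1−0.12)·1.0000 ≈ 0.8800.
Setting f'(k) = n+g+δ gives 0.37·k^(0.37−1) = 0.12, hence k_gold = (0.37/0.12)^(1/0.63) ≈ 5.9734.
y_gold = 5.9734^0.37 ≈ 1.9373, c_gold = y_gold − 0.12·k_gold ≈ 1.2205.
Gain: Δc = 1.2205 − 0.8800 ≈ 0.3405.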